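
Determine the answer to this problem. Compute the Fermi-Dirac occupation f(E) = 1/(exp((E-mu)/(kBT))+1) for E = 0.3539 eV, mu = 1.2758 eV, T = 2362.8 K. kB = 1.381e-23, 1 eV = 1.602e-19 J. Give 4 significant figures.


Step 1: (E - mu) = 0.3539 - 1.2758 = -0.9219 eV
Step 2: Convert: (E-mu)*eV = -1.477e-19 J
Step 3: x = (E-mu)*eV/(kB*T) = -4.526
Step 4: f = 1/(exp(-4.526)+1) = 0.9893

0.9893


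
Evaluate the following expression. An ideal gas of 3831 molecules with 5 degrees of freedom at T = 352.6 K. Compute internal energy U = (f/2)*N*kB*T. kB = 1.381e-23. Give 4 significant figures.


Step 1: f/2 = 5/2 = 2.5
Step 2: N*kB*T = 3831*1.381e-23*352.6 = 1.865e-17
Step 3: U = 2.5 * 1.865e-17 = 4.664e-17 J

4.664e-17


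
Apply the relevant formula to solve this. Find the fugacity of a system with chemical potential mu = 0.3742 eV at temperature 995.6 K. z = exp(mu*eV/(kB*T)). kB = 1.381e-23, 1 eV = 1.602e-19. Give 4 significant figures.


Step 1: Convert mu to Joules: 0.3742*1.602e-19 = 5.995e-20 J
Step 2: kB*T = 1.381e-23*995.6 = 1.375e-20 J
Step 3: mu/(kB*T) = 4.36
Step 4: z = exp(4.36) = 78.26

78.26


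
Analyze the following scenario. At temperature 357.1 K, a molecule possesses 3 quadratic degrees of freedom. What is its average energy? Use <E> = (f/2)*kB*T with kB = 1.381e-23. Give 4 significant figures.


Step 1: f/2 = 3/2 = 1.5
Step 2: kB*T = 1.381e-23 * 357.1 = 4.932e-21
Step 3: <E> = 1.5 * 4.932e-21 = 7.397e-21 J

7.397e-21


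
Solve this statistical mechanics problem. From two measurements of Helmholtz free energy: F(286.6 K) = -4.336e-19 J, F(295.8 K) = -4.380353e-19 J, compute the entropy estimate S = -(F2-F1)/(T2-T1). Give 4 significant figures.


Step 1: dF = F2 - F1 = -4.380353e-19 - (-4.336e-19) = -4.4353e-21 J
Step 2: dT = T2 - T1 = 295.8 - 286.6 = 9.2 K
Step 3: S = -dF/dT = -(-4.4353e-21)/9.2 = 4.821e-22 J/K

4.821e-22


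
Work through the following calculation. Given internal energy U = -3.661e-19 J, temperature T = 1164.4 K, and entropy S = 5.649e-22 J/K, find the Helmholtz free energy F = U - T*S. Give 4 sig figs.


Step 1: T*S = 1164.4 * 5.649e-22 = 6.578e-19 J
Step 2: F = U - T*S = -3.661e-19 - 6.578e-19
Step 3: F = -1.024e-18 J

-1.024e-18


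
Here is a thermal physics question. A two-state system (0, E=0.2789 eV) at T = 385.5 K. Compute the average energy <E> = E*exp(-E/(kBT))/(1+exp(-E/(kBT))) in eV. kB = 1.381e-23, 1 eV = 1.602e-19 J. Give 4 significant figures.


Step 1: beta*E = 0.2789*1.602e-19/(1.381e-23*385.5) = 8.393
Step 2: exp(-beta*E) = 0.0002266
Step 3: <E> = 0.2789*0.0002266/(1+0.0002266) = 6.317e-05 eV

6.317e-05


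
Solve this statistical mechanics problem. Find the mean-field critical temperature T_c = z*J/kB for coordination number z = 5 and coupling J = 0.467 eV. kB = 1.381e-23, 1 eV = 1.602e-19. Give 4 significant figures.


Step 1: z*J = 5*0.467 = 2.335 eV
Step 2: Convert to Joules: 2.335*1.602e-19 = 3.741e-19 J
Step 3: T_c = 3.741e-19 / 1.381e-23 = 2.709e+04 K

2.709e+04


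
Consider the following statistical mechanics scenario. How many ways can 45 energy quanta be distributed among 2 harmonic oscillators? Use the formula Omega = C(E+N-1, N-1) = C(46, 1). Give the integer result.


Step 1: Use binomial coefficient C(46, 1)
Step 2: Numerator = 46! / 45!
Step 3: Denominator = 1!
Step 4: Omega = 46

46


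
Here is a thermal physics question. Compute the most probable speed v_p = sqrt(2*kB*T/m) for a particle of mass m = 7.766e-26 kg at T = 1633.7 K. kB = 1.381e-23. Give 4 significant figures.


Step 1: Numerator = 2*kB*T = 2*1.381e-23*1633.7 = 4.512e-20
Step 2: Ratio = 4.512e-20 / 7.766e-26 = 5.81e+05
Step 3: v_p = sqrt(5.81e+05) = 762.3 m/s

762.3


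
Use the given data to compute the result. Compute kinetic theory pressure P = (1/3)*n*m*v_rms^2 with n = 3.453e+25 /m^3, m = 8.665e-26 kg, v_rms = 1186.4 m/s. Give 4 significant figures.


Step 1: v_rms^2 = 1186.4^2 = 1.408e+06
Step 2: n*m = 3.453e+25*8.665e-26 = 2.992
Step 3: P = (1/3)*2.992*1.408e+06 = 1.404e+06 Pa

1.404e+06


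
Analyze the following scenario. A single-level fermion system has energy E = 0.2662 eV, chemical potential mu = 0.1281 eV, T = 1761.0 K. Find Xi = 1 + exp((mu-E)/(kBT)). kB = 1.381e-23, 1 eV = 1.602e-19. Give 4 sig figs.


Step 1: (mu - E) = 0.1281 - 0.2662 = -0.1381 eV
Step 2: x = (mu-E)*eV/(kB*T) = -0.1381*1.602e-19/(1.381e-23*1761.0) = -0.9097
Step 3: exp(x) = 0.4026
Step 4: Xi = 1 + 0.4026 = 1.403

1.403


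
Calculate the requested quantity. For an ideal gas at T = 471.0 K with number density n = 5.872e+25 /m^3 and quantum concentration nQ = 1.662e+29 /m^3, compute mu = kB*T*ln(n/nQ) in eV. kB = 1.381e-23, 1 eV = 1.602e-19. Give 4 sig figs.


Step 1: n/nQ = 5.872e+25/1.662e+29 = 0.0003533
Step 2: ln(n/nQ) = -7.948
Step 3: mu = kB*T*ln(n/nQ) = 6.505e-21*-7.948 = -5.17e-20 J
Step 4: Convert to eV: -5.17e-20/1.602e-19 = -0.3227 eV

-0.3227


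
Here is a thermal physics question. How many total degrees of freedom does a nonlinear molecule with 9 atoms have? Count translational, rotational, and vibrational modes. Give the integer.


Step 1: Translational DOF = 3
Step 2: Rotational DOF (nonlinear) = 3
Step 3: Vibrational DOF = 3*9 - 6 = 21
Step 4: Total = 3 + 3 + 21 = 27

27


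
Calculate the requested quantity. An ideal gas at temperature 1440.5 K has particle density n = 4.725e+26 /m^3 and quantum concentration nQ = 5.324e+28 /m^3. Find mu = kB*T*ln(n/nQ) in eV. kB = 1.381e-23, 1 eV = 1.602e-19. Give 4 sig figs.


Step 1: n/nQ = 4.725e+26/5.324e+28 = 0.008875
Step 2: ln(n/nQ) = -4.725
Step 3: mu = kB*T*ln(n/nQ) = 1.989e-20*-4.725 = -9.399e-20 J
Step 4: Convert to eV: -9.399e-20/1.602e-19 = -0.5867 eV

-0.5867


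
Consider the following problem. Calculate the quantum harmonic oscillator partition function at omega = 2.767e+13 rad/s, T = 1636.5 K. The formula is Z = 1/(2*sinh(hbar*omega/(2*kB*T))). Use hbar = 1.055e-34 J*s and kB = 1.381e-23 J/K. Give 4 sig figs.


Step 1: Compute x = hbar*omega/(kB*T) = 1.055e-34*2.767e+13/(1.381e-23*1636.5) = 0.1292
Step 2: x/2 = 0.06458
Step 3: sinh(x/2) = 0.06463
Step 4: Z = 1/(2*0.06463) = 7.737

7.737


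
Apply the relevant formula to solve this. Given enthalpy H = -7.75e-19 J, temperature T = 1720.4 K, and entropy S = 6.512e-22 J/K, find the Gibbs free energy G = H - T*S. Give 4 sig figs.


Step 1: T*S = 1720.4 * 6.512e-22 = 1.12e-18 J
Step 2: G = H - T*S = -7.75e-19 - 1.12e-18
Step 3: G = -1.895e-18 J

-1.895e-18


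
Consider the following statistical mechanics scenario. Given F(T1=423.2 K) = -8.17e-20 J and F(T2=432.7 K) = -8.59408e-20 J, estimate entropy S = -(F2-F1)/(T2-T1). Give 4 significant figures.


Step 1: dF = F2 - F1 = -8.59408e-20 - (-8.17e-20) = -4.2408e-21 J
Step 2: dT = T2 - T1 = 432.7 - 423.2 = 9.5 K
Step 3: S = -dF/dT = -(-4.2408e-21)/9.5 = 4.464e-22 J/K

4.464e-22


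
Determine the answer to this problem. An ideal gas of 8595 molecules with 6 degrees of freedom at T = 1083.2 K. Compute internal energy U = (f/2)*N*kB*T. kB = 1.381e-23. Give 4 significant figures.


Step 1: f/2 = 6/2 = 3.0
Step 2: N*kB*T = 8595*1.381e-23*1083.2 = 1.286e-16
Step 3: U = 3.0 * 1.286e-16 = 3.857e-16 J

3.857e-16


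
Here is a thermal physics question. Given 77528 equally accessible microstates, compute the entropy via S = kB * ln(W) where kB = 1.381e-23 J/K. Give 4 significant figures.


Step 1: ln(W) = ln(77528) = 11.26
Step 2: S = kB * ln(W) = 1.381e-23 * 11.26
Step 3: S = 1.555e-22 J/K

1.555e-22


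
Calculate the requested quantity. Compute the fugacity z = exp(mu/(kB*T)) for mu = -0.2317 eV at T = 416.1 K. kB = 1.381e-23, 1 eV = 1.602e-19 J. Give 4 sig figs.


Step 1: Convert mu to Joules: -0.2317*1.602e-19 = -3.712e-20 J
Step 2: kB*T = 1.381e-23*416.1 = 5.746e-21 J
Step 3: mu/(kB*T) = -6.459
Step 4: z = exp(-6.459) = 0.001566

0.001566


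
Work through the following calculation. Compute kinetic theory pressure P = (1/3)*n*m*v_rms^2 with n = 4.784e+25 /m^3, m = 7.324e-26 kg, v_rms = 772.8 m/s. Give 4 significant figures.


Step 1: v_rms^2 = 772.8^2 = 5.972e+05
Step 2: n*m = 4.784e+25*7.324e-26 = 3.504
Step 3: P = (1/3)*3.504*5.972e+05 = 6.975e+05 Pa

6.975e+05


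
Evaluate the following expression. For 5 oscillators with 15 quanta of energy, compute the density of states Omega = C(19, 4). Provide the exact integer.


Step 1: Use binomial coefficient C(19, 4)
Step 2: Numerator = 19! / 15!
Step 3: Denominator = 4!
Step 4: Omega = 3876

3876


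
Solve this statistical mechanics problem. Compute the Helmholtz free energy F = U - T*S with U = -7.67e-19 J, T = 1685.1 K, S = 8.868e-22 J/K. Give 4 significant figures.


Step 1: T*S = 1685.1 * 8.868e-22 = 1.494e-18 J
Step 2: F = U - T*S = -7.67e-19 - 1.494e-18
Step 3: F = -2.261e-18 J

-2.261e-18


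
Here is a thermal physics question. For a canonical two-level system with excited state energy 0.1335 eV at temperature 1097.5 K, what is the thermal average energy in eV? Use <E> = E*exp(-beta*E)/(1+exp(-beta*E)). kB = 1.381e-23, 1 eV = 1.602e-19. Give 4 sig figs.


Step 1: beta*E = 0.1335*1.602e-19/(1.381e-23*1097.5) = 1.411
Step 2: exp(-beta*E) = 0.2439
Step 3: <E> = 0.1335*0.2439/(1+0.2439) = 0.02617 eV

0.02617


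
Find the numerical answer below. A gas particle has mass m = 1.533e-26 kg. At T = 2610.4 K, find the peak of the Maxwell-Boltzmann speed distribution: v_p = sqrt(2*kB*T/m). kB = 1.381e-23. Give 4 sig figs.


Step 1: Numerator = 2*kB*T = 2*1.381e-23*2610.4 = 7.21e-20
Step 2: Ratio = 7.21e-20 / 1.533e-26 = 4.703e+06
Step 3: v_p = sqrt(4.703e+06) = 2169 m/s

2169


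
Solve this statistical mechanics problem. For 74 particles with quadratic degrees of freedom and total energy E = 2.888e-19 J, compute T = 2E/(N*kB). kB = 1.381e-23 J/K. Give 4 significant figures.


Step 1: Numerator = 2*E = 2*2.888e-19 = 5.776e-19 J
Step 2: Denominator = N*kB = 74*1.381e-23 = 1.022e-21
Step 3: T = 5.776e-19 / 1.022e-21 = 565.2 K

565.2


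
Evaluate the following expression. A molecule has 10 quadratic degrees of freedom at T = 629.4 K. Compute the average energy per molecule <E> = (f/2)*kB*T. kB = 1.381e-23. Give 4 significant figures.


Step 1: f/2 = 10/2 = 5
Step 2: kB*T = 1.381e-23 * 629.4 = 8.692e-21
Step 3: <E> = 5 * 8.692e-21 = 4.346e-20 J

4.346e-20


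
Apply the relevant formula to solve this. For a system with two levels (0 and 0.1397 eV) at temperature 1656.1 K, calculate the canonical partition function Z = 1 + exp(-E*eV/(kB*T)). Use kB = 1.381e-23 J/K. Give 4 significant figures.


Step 1: Compute beta*E = E*eV/(kB*T) = 0.1397*1.602e-19/(1.381e-23*1656.1) = 0.9785
Step 2: exp(-beta*E) = exp(-0.9785) = 0.3759
Step 3: Z = 1 + 0.3759 = 1.376

1.376


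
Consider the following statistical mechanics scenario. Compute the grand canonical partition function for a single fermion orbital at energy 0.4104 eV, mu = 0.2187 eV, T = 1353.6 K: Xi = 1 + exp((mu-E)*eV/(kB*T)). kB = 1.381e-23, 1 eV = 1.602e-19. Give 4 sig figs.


Step 1: (mu - E) = 0.2187 - 0.4104 = -0.1917 eV
Step 2: x = (mu-E)*eV/(kB*T) = -0.1917*1.602e-19/(1.381e-23*1353.6) = -1.643
Step 3: exp(x) = 0.1934
Step 4: Xi = 1 + 0.1934 = 1.193

1.193


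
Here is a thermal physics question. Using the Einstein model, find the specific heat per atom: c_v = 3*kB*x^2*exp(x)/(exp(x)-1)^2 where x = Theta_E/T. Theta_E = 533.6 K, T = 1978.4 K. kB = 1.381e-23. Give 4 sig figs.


Step 1: x = Theta_E/T = 533.6/1978.4 = 0.2697
Step 2: x^2 = 0.07275
Step 3: exp(x) = 1.31
Step 4: c_v = 3*1.381e-23*0.07275*1.31/(1.31-1)^2 = 4.118e-23

4.118e-23


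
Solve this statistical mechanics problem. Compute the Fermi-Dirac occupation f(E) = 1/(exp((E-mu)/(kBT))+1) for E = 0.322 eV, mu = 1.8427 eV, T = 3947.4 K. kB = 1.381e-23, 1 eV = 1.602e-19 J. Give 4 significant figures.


Step 1: (E - mu) = 0.322 - 1.8427 = -1.521 eV
Step 2: Convert: (E-mu)*eV = -2.436e-19 J
Step 3: x = (E-mu)*eV/(kB*T) = -4.469
Step 4: f = 1/(exp(-4.469)+1) = 0.9887

0.9887


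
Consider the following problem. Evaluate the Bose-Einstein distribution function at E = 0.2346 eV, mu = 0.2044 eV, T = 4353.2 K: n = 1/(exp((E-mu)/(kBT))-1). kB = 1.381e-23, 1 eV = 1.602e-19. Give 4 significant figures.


Step 1: (E - mu) = 0.0302 eV
Step 2: x = (E-mu)*eV/(kB*T) = 0.0302*1.602e-19/(1.381e-23*4353.2) = 0.08048
Step 3: exp(x) = 1.084
Step 4: n = 1/(exp(x)-1) = 11.93

11.93


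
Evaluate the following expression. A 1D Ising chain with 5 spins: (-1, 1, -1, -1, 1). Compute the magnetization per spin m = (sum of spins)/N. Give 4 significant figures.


Step 1: Count up spins (+1): 2, down spins (-1): 3
Step 2: Total magnetization M = 2 - 3 = -1
Step 3: m = M/N = -1/5 = -0.2

-0.2


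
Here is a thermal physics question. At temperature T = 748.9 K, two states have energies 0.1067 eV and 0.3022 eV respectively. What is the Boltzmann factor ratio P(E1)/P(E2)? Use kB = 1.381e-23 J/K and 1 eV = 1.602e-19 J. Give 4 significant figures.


Step 1: Compute energy difference dE = E1 - E2 = 0.1067 - 0.3022 = -0.1955 eV
Step 2: Convert to Joules: dE_J = -0.1955 * 1.602e-19 = -3.132e-20 J
Step 3: Compute exponent = -dE_J / (kB * T) = -(-3.132e-20) / (1.381e-23 * 748.9) = 3.028
Step 4: P(E1)/P(E2) = exp(3.028) = 20.66

20.66


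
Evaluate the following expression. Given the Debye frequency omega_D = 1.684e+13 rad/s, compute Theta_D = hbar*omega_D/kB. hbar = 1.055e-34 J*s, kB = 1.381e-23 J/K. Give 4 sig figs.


Step 1: hbar*omega_D = 1.055e-34 * 1.684e+13 = 1.777e-21 J
Step 2: Theta_D = 1.777e-21 / 1.381e-23
Step 3: Theta_D = 128.6 K

128.6


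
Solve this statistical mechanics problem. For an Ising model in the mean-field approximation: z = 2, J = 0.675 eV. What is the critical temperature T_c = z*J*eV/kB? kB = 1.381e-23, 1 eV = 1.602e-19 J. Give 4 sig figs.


Step 1: z*J = 2*0.675 = 1.35 eV
Step 2: Convert to Joules: 1.35*1.602e-19 = 2.163e-19 J
Step 3: T_c = 2.163e-19 / 1.381e-23 = 1.566e+04 K

1.566e+04


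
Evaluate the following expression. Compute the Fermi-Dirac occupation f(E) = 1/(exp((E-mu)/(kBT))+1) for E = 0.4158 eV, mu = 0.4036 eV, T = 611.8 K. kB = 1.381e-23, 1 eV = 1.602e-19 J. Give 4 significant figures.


Step 1: (E - mu) = 0.4158 - 0.4036 = 0.0122 eV
Step 2: Convert: (E-mu)*eV = 1.954e-21 J
Step 3: x = (E-mu)*eV/(kB*T) = 0.2313
Step 4: f = 1/(exp(0.2313)+1) = 0.4424

0.4424


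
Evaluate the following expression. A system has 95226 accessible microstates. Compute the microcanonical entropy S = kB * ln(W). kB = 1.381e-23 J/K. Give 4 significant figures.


Step 1: ln(W) = ln(95226) = 11.46
Step 2: S = kB * ln(W) = 1.381e-23 * 11.46
Step 3: S = 1.583e-22 J/K

1.583e-22


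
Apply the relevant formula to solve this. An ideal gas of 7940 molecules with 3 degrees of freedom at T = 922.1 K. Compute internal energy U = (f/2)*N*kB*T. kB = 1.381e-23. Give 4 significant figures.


Step 1: f/2 = 3/2 = 1.5
Step 2: N*kB*T = 7940*1.381e-23*922.1 = 1.011e-16
Step 3: U = 1.5 * 1.011e-16 = 1.517e-16 J

1.517e-16


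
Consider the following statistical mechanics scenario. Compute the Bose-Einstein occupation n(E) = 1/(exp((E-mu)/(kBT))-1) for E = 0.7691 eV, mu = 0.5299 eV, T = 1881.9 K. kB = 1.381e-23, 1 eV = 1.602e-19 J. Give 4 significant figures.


Step 1: (E - mu) = 0.2392 eV
Step 2: x = (E-mu)*eV/(kB*T) = 0.2392*1.602e-19/(1.381e-23*1881.9) = 1.474
Step 3: exp(x) = 4.369
Step 4: n = 1/(exp(x)-1) = 0.2969

0.2969


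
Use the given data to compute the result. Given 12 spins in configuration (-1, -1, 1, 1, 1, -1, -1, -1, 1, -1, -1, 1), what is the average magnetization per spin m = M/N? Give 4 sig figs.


Step 1: Count up spins (+1): 5, down spins (-1): 7
Step 2: Total magnetization M = 5 - 7 = -2
Step 3: m = M/N = -2/12 = -0.1667

-0.1667


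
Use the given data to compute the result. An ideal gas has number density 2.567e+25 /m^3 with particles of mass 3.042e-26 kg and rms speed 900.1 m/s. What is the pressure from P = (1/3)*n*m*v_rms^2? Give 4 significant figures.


Step 1: v_rms^2 = 900.1^2 = 8.102e+05
Step 2: n*m = 2.567e+25*3.042e-26 = 0.7809
Step 3: P = (1/3)*0.7809*8.102e+05 = 2.109e+05 Pa

2.109e+05


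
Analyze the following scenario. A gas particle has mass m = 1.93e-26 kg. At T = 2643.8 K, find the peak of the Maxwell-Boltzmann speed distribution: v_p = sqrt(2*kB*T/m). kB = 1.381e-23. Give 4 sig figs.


Step 1: Numerator = 2*kB*T = 2*1.381e-23*2643.8 = 7.302e-20
Step 2: Ratio = 7.302e-20 / 1.93e-26 = 3.784e+06
Step 3: v_p = sqrt(3.784e+06) = 1945 m/s

1945


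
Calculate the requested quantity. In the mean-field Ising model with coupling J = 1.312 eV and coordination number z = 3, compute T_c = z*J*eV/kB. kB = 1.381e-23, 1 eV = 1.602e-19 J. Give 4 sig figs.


Step 1: z*J = 3*1.312 = 3.936 eV
Step 2: Convert to Joules: 3.936*1.602e-19 = 6.305e-19 J
Step 3: T_c = 6.305e-19 / 1.381e-23 = 4.566e+04 K

4.566e+04


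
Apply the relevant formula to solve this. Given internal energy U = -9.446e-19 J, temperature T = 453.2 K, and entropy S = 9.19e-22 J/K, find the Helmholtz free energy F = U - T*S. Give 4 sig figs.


Step 1: T*S = 453.2 * 9.19e-22 = 4.165e-19 J
Step 2: F = U - T*S = -9.446e-19 - 4.165e-19
Step 3: F = -1.361e-18 J

-1.361e-18


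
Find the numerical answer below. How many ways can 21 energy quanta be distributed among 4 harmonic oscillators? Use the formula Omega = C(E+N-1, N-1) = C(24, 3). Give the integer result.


Step 1: Use binomial coefficient C(24, 3)
Step 2: Numerator = 24! / 21!
Step 3: Denominator = 3!
Step 4: Omega = 2024

2024


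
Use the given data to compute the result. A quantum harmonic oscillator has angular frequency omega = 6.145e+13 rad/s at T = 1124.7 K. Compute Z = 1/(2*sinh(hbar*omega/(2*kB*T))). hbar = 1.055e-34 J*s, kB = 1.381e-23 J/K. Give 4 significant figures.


Step 1: Compute x = hbar*omega/(kB*T) = 1.055e-34*6.145e+13/(1.381e-23*1124.7) = 0.4174
Step 2: x/2 = 0.2087
Step 3: sinh(x/2) = 0.2102
Step 4: Z = 1/(2*0.2102) = 2.379

2.379


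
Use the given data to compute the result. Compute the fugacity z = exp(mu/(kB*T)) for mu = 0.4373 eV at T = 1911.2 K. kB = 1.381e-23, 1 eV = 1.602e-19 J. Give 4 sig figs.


Step 1: Convert mu to Joules: 0.4373*1.602e-19 = 7.006e-20 J
Step 2: kB*T = 1.381e-23*1911.2 = 2.639e-20 J
Step 3: mu/(kB*T) = 2.654
Step 4: z = exp(2.654) = 14.21

14.21


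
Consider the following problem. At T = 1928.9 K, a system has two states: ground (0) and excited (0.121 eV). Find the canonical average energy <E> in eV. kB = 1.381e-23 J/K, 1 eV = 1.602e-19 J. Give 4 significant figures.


Step 1: beta*E = 0.121*1.602e-19/(1.381e-23*1928.9) = 0.7277
Step 2: exp(-beta*E) = 0.483
Step 3: <E> = 0.121*0.483/(1+0.483) = 0.03941 eV

0.03941


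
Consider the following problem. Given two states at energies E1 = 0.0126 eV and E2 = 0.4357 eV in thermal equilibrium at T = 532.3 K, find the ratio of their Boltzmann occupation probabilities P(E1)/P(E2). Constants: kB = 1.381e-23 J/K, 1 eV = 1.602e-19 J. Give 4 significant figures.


Step 1: Compute energy difference dE = E1 - E2 = 0.0126 - 0.4357 = -0.4231 eV
Step 2: Convert to Joules: dE_J = -0.4231 * 1.602e-19 = -6.778e-20 J
Step 3: Compute exponent = -dE_J / (kB * T) = -(-6.778e-20) / (1.381e-23 * 532.3) = 9.221
Step 4: P(E1)/P(E2) = exp(9.221) = 1.01e+04

1.01e+04


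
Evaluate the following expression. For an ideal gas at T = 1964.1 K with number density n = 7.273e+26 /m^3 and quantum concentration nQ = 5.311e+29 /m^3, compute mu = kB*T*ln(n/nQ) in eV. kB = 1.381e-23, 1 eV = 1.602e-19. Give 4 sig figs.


Step 1: n/nQ = 7.273e+26/5.311e+29 = 0.001369
Step 2: ln(n/nQ) = -6.593
Step 3: mu = kB*T*ln(n/nQ) = 2.712e-20*-6.593 = -1.788e-19 J
Step 4: Convert to eV: -1.788e-19/1.602e-19 = -1.116 eV

-1.116


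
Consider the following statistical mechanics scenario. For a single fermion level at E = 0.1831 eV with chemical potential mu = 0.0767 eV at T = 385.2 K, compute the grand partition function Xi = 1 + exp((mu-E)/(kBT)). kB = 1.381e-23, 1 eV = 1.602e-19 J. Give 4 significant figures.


Step 1: (mu - E) = 0.0767 - 0.1831 = -0.1064 eV
Step 2: x = (mu-E)*eV/(kB*T) = -0.1064*1.602e-19/(1.381e-23*385.2) = -3.204
Step 3: exp(x) = 0.04059
Step 4: Xi = 1 + 0.04059 = 1.041

1.041


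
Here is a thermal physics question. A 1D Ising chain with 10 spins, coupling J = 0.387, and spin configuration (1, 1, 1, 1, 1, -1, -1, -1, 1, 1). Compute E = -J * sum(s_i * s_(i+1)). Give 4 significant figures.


Step 1: Nearest-neighbor products: 1, 1, 1, 1, -1, 1, 1, -1, 1
Step 2: Sum of products = 5
Step 3: E = -0.387 * 5 = -1.935

-1.935


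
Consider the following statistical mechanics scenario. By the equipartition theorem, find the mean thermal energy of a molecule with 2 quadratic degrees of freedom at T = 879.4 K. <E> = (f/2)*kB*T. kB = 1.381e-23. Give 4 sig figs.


Step 1: f/2 = 2/2 = 1
Step 2: kB*T = 1.381e-23 * 879.4 = 1.214e-20
Step 3: <E> = 1 * 1.214e-20 = 1.214e-20 J

1.214e-20


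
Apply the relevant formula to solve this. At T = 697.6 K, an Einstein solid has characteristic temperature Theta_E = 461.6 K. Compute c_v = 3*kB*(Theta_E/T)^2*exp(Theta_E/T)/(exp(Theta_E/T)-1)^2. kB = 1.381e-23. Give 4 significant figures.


Step 1: x = Theta_E/T = 461.6/697.6 = 0.6617
Step 2: x^2 = 0.4378
Step 3: exp(x) = 1.938
Step 4: c_v = 3*1.381e-23*0.4378*1.938/(1.938-1)^2 = 3.995e-23

3.995e-23


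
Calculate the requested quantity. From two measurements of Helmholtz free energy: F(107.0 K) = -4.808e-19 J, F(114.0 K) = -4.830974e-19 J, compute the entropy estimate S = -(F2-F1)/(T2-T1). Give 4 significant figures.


Step 1: dF = F2 - F1 = -4.830974e-19 - (-4.808e-19) = -2.2974e-21 J
Step 2: dT = T2 - T1 = 114.0 - 107.0 = 7 K
Step 3: S = -dF/dT = -(-2.2974e-21)/7 = 3.282e-22 J/K

3.282e-22


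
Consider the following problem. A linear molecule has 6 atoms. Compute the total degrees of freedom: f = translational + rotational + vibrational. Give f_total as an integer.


Step 1: Translational DOF = 3
Step 2: Rotational DOF (linear) = 2
Step 3: Vibrational DOF = 3*6 - 5 = 13
Step 4: Total = 3 + 2 + 13 = 18

18


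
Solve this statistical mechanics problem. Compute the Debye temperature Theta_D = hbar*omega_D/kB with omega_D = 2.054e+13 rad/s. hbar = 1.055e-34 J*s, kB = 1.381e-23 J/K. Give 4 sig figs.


Step 1: hbar*omega_D = 1.055e-34 * 2.054e+13 = 2.167e-21 J
Step 2: Theta_D = 2.167e-21 / 1.381e-23
Step 3: Theta_D = 156.9 K

156.9


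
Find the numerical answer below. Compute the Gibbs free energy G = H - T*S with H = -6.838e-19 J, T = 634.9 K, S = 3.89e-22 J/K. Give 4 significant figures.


Step 1: T*S = 634.9 * 3.89e-22 = 2.47e-19 J
Step 2: G = H - T*S = -6.838e-19 - 2.47e-19
Step 3: G = -9.308e-19 J

-9.308e-19


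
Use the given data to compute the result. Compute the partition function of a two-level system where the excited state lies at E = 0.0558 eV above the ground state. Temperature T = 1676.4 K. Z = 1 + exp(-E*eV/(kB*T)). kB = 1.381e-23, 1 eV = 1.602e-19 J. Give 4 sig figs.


Step 1: Compute beta*E = E*eV/(kB*T) = 0.0558*1.602e-19/(1.381e-23*1676.4) = 0.3861
Step 2: exp(-beta*E) = exp(-0.3861) = 0.6797
Step 3: Z = 1 + 0.6797 = 1.68

1.68


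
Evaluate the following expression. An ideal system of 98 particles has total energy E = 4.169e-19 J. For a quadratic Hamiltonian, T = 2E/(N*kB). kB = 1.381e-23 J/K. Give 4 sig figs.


Step 1: Numerator = 2*E = 2*4.169e-19 = 8.338e-19 J
Step 2: Denominator = N*kB = 98*1.381e-23 = 1.353e-21
Step 3: T = 8.338e-19 / 1.353e-21 = 616.1 K

616.1


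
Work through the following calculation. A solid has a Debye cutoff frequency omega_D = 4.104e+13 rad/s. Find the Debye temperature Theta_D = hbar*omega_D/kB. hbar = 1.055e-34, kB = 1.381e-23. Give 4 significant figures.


Step 1: hbar*omega_D = 1.055e-34 * 4.104e+13 = 4.33e-21 J
Step 2: Theta_D = 4.33e-21 / 1.381e-23
Step 3: Theta_D = 313.5 K

313.5


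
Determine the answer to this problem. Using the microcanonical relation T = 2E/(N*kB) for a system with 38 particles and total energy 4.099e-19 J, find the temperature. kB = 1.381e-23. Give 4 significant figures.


Step 1: Numerator = 2*E = 2*4.099e-19 = 8.198e-19 J
Step 2: Denominator = N*kB = 38*1.381e-23 = 5.248e-22
Step 3: T = 8.198e-19 / 5.248e-22 = 1562 K

1562


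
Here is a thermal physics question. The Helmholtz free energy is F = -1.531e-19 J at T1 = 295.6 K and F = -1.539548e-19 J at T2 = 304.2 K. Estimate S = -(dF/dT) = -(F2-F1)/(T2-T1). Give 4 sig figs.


Step 1: dF = F2 - F1 = -1.539548e-19 - (-1.531e-19) = -8.548e-22 J
Step 2: dT = T2 - T1 = 304.2 - 295.6 = 8.6 K
Step 3: S = -dF/dT = -(-8.548e-22)/8.6 = 9.94e-23 J/K

9.94e-23


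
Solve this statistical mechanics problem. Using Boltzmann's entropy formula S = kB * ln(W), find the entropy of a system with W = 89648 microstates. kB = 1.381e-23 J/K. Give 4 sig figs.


Step 1: ln(W) = ln(89648) = 11.4
Step 2: S = kB * ln(W) = 1.381e-23 * 11.4
Step 3: S = 1.575e-22 J/K

1.575e-22


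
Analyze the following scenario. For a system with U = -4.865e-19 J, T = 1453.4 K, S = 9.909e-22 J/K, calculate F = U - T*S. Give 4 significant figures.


Step 1: T*S = 1453.4 * 9.909e-22 = 1.44e-18 J
Step 2: F = U - T*S = -4.865e-19 - 1.44e-18
Step 3: F = -1.927e-18 J

-1.927e-18


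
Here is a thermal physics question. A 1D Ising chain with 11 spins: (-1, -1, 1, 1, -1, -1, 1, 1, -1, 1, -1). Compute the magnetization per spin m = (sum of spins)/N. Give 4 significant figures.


Step 1: Count up spins (+1): 5, down spins (-1): 6
Step 2: Total magnetization M = 5 - 6 = -1
Step 3: m = M/N = -1/11 = -0.09091

-0.09091


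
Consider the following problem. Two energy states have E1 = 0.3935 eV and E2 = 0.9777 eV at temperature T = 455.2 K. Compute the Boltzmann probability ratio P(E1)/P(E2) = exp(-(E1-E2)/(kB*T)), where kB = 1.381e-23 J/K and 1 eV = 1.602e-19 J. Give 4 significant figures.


Step 1: Compute energy difference dE = E1 - E2 = 0.3935 - 0.9777 = -0.5842 eV
Step 2: Convert to Joules: dE_J = -0.5842 * 1.602e-19 = -9.359e-20 J
Step 3: Compute exponent = -dE_J / (kB * T) = -(-9.359e-20) / (1.381e-23 * 455.2) = 14.89
Step 4: P(E1)/P(E2) = exp(14.89) = 2.922e+06

2.922e+06


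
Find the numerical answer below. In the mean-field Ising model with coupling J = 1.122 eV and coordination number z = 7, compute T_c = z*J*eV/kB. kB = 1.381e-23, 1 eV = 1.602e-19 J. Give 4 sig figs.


Step 1: z*J = 7*1.122 = 7.854 eV
Step 2: Convert to Joules: 7.854*1.602e-19 = 1.258e-18 J
Step 3: T_c = 1.258e-18 / 1.381e-23 = 9.111e+04 K

9.111e+04


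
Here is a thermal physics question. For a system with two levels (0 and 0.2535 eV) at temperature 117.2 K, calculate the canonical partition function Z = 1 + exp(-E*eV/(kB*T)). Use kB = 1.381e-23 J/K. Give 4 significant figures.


Step 1: Compute beta*E = E*eV/(kB*T) = 0.2535*1.602e-19/(1.381e-23*117.2) = 25.09
Step 2: exp(-beta*E) = exp(-25.09) = 1.268e-11
Step 3: Z = 1 + 1.268e-11 = 1

1


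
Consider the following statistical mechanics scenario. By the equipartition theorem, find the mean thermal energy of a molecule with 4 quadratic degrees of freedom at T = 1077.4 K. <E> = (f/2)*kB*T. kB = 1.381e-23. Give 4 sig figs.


Step 1: f/2 = 4/2 = 2
Step 2: kB*T = 1.381e-23 * 1077.4 = 1.488e-20
Step 3: <E> = 2 * 1.488e-20 = 2.976e-20 J

2.976e-20


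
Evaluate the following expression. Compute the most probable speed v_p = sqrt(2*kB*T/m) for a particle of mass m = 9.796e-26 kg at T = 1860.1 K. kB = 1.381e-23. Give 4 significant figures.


Step 1: Numerator = 2*kB*T = 2*1.381e-23*1860.1 = 5.138e-20
Step 2: Ratio = 5.138e-20 / 9.796e-26 = 5.245e+05
Step 3: v_p = sqrt(5.245e+05) = 724.2 m/s

724.2


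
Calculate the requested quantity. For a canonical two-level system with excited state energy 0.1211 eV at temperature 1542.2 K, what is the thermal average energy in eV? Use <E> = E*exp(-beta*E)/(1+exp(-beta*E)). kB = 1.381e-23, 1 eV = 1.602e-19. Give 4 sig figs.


Step 1: beta*E = 0.1211*1.602e-19/(1.381e-23*1542.2) = 0.9109
Step 2: exp(-beta*E) = 0.4022
Step 3: <E> = 0.1211*0.4022/(1+0.4022) = 0.03473 eV

0.03473


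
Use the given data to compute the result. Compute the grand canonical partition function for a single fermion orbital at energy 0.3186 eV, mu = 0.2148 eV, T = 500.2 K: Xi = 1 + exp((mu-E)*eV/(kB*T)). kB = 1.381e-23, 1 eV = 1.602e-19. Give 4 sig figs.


Step 1: (mu - E) = 0.2148 - 0.3186 = -0.1038 eV
Step 2: x = (mu-E)*eV/(kB*T) = -0.1038*1.602e-19/(1.381e-23*500.2) = -2.407
Step 3: exp(x) = 0.09006
Step 4: Xi = 1 + 0.09006 = 1.09

1.09


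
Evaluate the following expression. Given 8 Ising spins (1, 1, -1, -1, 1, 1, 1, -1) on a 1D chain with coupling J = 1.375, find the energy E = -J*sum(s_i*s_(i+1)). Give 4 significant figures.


Step 1: Nearest-neighbor products: 1, -1, 1, -1, 1, 1, -1
Step 2: Sum of products = 1
Step 3: E = -1.375 * 1 = -1.375

-1.375


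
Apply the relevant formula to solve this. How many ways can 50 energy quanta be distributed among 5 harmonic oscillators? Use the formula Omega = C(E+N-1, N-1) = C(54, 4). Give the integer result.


Step 1: Use binomial coefficient C(54, 4)
Step 2: Numerator = 54! / 50!
Step 3: Denominator = 4!
Step 4: Omega = 316251

316251


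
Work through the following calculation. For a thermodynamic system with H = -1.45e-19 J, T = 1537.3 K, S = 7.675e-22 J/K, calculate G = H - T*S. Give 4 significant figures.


Step 1: T*S = 1537.3 * 7.675e-22 = 1.18e-18 J
Step 2: G = H - T*S = -1.45e-19 - 1.18e-18
Step 3: G = -1.325e-18 J

-1.325e-18


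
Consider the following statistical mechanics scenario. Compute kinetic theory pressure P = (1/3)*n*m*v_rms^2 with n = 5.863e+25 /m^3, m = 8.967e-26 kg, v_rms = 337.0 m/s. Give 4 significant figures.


Step 1: v_rms^2 = 337.0^2 = 1.136e+05
Step 2: n*m = 5.863e+25*8.967e-26 = 5.257
Step 3: P = (1/3)*5.257*1.136e+05 = 1.99e+05 Pa

1.99e+05


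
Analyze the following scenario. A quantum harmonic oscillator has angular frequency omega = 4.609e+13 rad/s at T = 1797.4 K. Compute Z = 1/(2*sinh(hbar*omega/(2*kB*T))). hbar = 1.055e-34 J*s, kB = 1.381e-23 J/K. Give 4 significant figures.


Step 1: Compute x = hbar*omega/(kB*T) = 1.055e-34*4.609e+13/(1.381e-23*1797.4) = 0.1959
Step 2: x/2 = 0.09795
Step 3: sinh(x/2) = 0.0981
Step 4: Z = 1/(2*0.0981) = 5.097

5.097


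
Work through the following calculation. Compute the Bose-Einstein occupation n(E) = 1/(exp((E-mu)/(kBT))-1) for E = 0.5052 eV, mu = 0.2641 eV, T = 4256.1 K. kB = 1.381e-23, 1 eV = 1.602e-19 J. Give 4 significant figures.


Step 1: (E - mu) = 0.2411 eV
Step 2: x = (E-mu)*eV/(kB*T) = 0.2411*1.602e-19/(1.381e-23*4256.1) = 0.6571
Step 3: exp(x) = 1.929
Step 4: n = 1/(exp(x)-1) = 1.076

1.076


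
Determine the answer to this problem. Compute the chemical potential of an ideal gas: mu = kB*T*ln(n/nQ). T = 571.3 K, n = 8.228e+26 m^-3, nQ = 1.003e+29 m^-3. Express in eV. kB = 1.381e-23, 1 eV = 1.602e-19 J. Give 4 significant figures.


Step 1: n/nQ = 8.228e+26/1.003e+29 = 0.008203
Step 2: ln(n/nQ) = -4.803
Step 3: mu = kB*T*ln(n/nQ) = 7.89e-21*-4.803 = -3.79e-20 J
Step 4: Convert to eV: -3.79e-20/1.602e-19 = -0.2366 eV

-0.2366


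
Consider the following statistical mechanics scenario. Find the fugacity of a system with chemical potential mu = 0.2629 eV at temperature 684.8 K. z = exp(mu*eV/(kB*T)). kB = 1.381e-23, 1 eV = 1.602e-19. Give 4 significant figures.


Step 1: Convert mu to Joules: 0.2629*1.602e-19 = 4.212e-20 J
Step 2: kB*T = 1.381e-23*684.8 = 9.457e-21 J
Step 3: mu/(kB*T) = 4.453
Step 4: z = exp(4.453) = 85.92

85.92


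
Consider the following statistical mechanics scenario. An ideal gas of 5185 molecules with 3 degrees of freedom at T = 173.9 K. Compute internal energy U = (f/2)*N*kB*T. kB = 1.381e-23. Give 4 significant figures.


Step 1: f/2 = 3/2 = 1.5
Step 2: N*kB*T = 5185*1.381e-23*173.9 = 1.245e-17
Step 3: U = 1.5 * 1.245e-17 = 1.868e-17 J

1.868e-17


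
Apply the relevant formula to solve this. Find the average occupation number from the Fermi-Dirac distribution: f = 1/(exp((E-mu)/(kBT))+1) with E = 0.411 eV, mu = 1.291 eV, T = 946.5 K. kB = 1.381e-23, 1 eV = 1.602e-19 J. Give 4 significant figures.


Step 1: (E - mu) = 0.411 - 1.291 = -0.88 eV
Step 2: Convert: (E-mu)*eV = -1.41e-19 J
Step 3: x = (E-mu)*eV/(kB*T) = -10.79
Step 4: f = 1/(exp(-10.79)+1) = 1

1


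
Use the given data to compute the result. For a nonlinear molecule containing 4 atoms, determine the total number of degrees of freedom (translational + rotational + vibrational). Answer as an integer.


Step 1: Translational DOF = 3
Step 2: Rotational DOF (nonlinear) = 3
Step 3: Vibrational DOF = 3*4 - 6 = 6
Step 4: Total = 3 + 3 + 6 = 12

12


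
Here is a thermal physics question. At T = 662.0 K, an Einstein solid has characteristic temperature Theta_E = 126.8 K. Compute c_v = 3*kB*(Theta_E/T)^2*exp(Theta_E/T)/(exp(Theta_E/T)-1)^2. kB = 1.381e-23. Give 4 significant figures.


Step 1: x = Theta_E/T = 126.8/662.0 = 0.1915
Step 2: x^2 = 0.03669
Step 3: exp(x) = 1.211
Step 4: c_v = 3*1.381e-23*0.03669*1.211/(1.211-1)^2 = 4.13e-23

4.13e-23


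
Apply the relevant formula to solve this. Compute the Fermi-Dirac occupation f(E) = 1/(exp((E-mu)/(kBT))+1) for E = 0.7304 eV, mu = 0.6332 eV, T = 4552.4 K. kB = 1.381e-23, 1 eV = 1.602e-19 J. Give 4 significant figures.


Step 1: (E - mu) = 0.7304 - 0.6332 = 0.0972 eV
Step 2: Convert: (E-mu)*eV = 1.557e-20 J
Step 3: x = (E-mu)*eV/(kB*T) = 0.2477
Step 4: f = 1/(exp(0.2477)+1) = 0.4384

0.4384


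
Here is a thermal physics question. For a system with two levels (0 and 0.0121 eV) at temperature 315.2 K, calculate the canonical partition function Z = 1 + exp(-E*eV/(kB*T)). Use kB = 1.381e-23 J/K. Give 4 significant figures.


Step 1: Compute beta*E = E*eV/(kB*T) = 0.0121*1.602e-19/(1.381e-23*315.2) = 0.4453
Step 2: exp(-beta*E) = exp(-0.4453) = 0.6406
Step 3: Z = 1 + 0.6406 = 1.641

1.641


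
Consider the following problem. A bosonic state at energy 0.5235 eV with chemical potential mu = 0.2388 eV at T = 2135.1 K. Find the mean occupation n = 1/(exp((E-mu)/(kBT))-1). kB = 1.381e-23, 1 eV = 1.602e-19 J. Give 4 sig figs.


Step 1: (E - mu) = 0.2847 eV
Step 2: x = (E-mu)*eV/(kB*T) = 0.2847*1.602e-19/(1.381e-23*2135.1) = 1.547
Step 3: exp(x) = 4.696
Step 4: n = 1/(exp(x)-1) = 0.2705

0.2705


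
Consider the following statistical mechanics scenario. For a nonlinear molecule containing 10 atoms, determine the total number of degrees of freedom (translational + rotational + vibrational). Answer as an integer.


Step 1: Translational DOF = 3
Step 2: Rotational DOF (nonlinear) = 3
Step 3: Vibrational DOF = 3*10 - 6 = 24
Step 4: Total = 3 + 3 + 24 = 30

30


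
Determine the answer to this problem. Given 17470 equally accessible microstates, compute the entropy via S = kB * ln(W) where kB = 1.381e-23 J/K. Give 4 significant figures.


Step 1: ln(W) = ln(17470) = 9.768
Step 2: S = kB * ln(W) = 1.381e-23 * 9.768
Step 3: S = 1.349e-22 J/K

1.349e-22


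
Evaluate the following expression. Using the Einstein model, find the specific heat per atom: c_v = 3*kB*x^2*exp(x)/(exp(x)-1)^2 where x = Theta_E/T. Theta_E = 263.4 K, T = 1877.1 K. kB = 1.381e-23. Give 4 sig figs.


Step 1: x = Theta_E/T = 263.4/1877.1 = 0.1403
Step 2: x^2 = 0.01969
Step 3: exp(x) = 1.151
Step 4: c_v = 3*1.381e-23*0.01969*1.151/(1.151-1)^2 = 4.136e-23

4.136e-23


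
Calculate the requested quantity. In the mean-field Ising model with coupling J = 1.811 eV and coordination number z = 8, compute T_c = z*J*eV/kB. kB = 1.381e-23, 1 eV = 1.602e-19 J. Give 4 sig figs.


Step 1: z*J = 8*1.811 = 14.49 eV
Step 2: Convert to Joules: 14.49*1.602e-19 = 2.321e-18 J
Step 3: T_c = 2.321e-18 / 1.381e-23 = 1.681e+05 K

1.681e+05


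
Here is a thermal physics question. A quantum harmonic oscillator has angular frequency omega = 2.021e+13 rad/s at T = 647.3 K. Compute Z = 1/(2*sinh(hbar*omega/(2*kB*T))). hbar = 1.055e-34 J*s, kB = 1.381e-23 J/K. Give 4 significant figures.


Step 1: Compute x = hbar*omega/(kB*T) = 1.055e-34*2.021e+13/(1.381e-23*647.3) = 0.2385
Step 2: x/2 = 0.1193
Step 3: sinh(x/2) = 0.1195
Step 4: Z = 1/(2*0.1195) = 4.183

4.183


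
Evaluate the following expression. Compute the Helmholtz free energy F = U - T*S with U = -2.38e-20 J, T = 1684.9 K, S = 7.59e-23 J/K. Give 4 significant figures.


Step 1: T*S = 1684.9 * 7.59e-23 = 1.279e-19 J
Step 2: F = U - T*S = -2.38e-20 - 1.279e-19
Step 3: F = -1.517e-19 J

-1.517e-19


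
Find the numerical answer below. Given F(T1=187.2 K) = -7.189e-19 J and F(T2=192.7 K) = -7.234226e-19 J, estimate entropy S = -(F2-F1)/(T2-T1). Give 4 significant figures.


Step 1: dF = F2 - F1 = -7.234226e-19 - (-7.189e-19) = -4.5226e-21 J
Step 2: dT = T2 - T1 = 192.7 - 187.2 = 5.5 K
Step 3: S = -dF/dT = -(-4.5226e-21)/5.5 = 8.223e-22 J/K

8.223e-22


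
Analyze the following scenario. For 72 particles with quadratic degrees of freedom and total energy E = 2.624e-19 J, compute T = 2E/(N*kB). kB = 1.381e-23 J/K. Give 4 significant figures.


Step 1: Numerator = 2*E = 2*2.624e-19 = 5.248e-19 J
Step 2: Denominator = N*kB = 72*1.381e-23 = 9.943e-22
Step 3: T = 5.248e-19 / 9.943e-22 = 527.8 K

527.8


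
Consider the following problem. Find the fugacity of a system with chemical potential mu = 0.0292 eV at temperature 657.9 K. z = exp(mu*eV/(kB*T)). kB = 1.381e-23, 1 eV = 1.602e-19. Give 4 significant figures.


Step 1: Convert mu to Joules: 0.0292*1.602e-19 = 4.678e-21 J
Step 2: kB*T = 1.381e-23*657.9 = 9.086e-21 J
Step 3: mu/(kB*T) = 0.5149
Step 4: z = exp(0.5149) = 1.673

1.673


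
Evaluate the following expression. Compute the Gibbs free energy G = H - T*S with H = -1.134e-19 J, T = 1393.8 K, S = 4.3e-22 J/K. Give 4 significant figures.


Step 1: T*S = 1393.8 * 4.3e-22 = 5.993e-19 J
Step 2: G = H - T*S = -1.134e-19 - 5.993e-19
Step 3: G = -7.127e-19 J

-7.127e-19


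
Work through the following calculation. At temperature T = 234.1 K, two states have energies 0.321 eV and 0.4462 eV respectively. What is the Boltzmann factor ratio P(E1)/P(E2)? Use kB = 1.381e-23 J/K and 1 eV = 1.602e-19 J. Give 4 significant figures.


Step 1: Compute energy difference dE = E1 - E2 = 0.321 - 0.4462 = -0.1252 eV
Step 2: Convert to Joules: dE_J = -0.1252 * 1.602e-19 = -2.006e-20 J
Step 3: Compute exponent = -dE_J / (kB * T) = -(-2.006e-20) / (1.381e-23 * 234.1) = 6.204
Step 4: P(E1)/P(E2) = exp(6.204) = 494.7

494.7


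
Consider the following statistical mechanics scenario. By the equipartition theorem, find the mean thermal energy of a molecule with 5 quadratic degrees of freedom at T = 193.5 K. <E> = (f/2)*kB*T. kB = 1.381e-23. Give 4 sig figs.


Step 1: f/2 = 5/2 = 2.5
Step 2: kB*T = 1.381e-23 * 193.5 = 2.672e-21
Step 3: <E> = 2.5 * 2.672e-21 = 6.681e-21 J

6.681e-21


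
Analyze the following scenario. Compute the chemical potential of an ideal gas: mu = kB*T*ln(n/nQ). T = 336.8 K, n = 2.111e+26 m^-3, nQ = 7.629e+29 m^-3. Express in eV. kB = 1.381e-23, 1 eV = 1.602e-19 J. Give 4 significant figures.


Step 1: n/nQ = 2.111e+26/7.629e+29 = 0.0002767
Step 2: ln(n/nQ) = -8.193
Step 3: mu = kB*T*ln(n/nQ) = 4.651e-21*-8.193 = -3.811e-20 J
Step 4: Convert to eV: -3.811e-20/1.602e-19 = -0.2379 eV

-0.2379


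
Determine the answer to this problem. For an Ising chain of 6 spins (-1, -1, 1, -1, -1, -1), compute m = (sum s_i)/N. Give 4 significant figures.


Step 1: Count up spins (+1): 1, down spins (-1): 5
Step 2: Total magnetization M = 1 - 5 = -4
Step 3: m = M/N = -4/6 = -0.6667

-0.6667


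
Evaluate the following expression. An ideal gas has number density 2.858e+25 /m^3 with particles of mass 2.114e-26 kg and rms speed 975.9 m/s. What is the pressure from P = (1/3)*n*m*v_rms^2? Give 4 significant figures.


Step 1: v_rms^2 = 975.9^2 = 9.524e+05
Step 2: n*m = 2.858e+25*2.114e-26 = 0.6042
Step 3: P = (1/3)*0.6042*9.524e+05 = 1.918e+05 Pa

1.918e+05


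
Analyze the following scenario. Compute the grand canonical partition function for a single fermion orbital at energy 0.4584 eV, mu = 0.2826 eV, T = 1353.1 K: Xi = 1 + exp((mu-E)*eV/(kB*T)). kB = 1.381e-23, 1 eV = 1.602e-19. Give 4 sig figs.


Step 1: (mu - E) = 0.2826 - 0.4584 = -0.1758 eV
Step 2: x = (mu-E)*eV/(kB*T) = -0.1758*1.602e-19/(1.381e-23*1353.1) = -1.507
Step 3: exp(x) = 0.2215
Step 4: Xi = 1 + 0.2215 = 1.222

1.222
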